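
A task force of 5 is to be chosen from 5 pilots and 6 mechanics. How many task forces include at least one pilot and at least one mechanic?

With no constraint there are C(11,5) = 462 possible selections.
Selections missing a whole group: no pilots → C(6,5) = 6; no mechanics → C(5,5) = 1.
Both groups omitted at once is impossible, so 462 − 7 = 455.

455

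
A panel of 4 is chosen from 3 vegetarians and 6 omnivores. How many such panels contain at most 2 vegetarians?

Split by how many vegetarians are chosen (0 through 2).
Sum: C(3,0)·C(6,4) + C(3,1)·C(6,3) + C(3,2)·C(6,2) = 15 + 60 + 45 = 120.

120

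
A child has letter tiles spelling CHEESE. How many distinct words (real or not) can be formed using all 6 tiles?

The 6 letters of CHEESE have repeats: E appearing 3 times.
Dividing 6! = 720 by 3! = 6 for the repeated letters gives 120.

120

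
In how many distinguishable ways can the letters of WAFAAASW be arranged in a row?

840

The 8 letters of WAFAAASW have repeats: A appearing 4 times and W appearing twice.
So there are 8! / (4!·2!) = 840 distinguishable arrangements.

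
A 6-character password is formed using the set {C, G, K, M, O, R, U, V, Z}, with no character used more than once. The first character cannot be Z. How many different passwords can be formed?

The first character has 9−1 = 8 choices (anything except Z).
The remaining 5 characters are filled from the other 8 symbols without repetition: 8 × 7 × 6 × 5 × 4 = 6720.
Total: 8 × 6720 = 53760.

53760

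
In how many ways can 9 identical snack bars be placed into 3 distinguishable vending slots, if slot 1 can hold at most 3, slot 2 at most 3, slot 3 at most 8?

15

By stars and bars, unrestricted non-negative solutions to x_1+…+x_3 = 9 number C(9+2,2) = 55.
Subtract solutions that violate a single cap (substitute x_i' = x_i − (cap_i+1)): x_1 ≥ 4 gives C(7,2) = 21; x_2 ≥ 4 gives C(7,2) = 21; x_3 ≥ 9 gives C(2,2) = 1. Together 43.
Add back pairs where two caps are both exceeded: 3 + 0 + 0 = 3.
By inclusion–exclusion the count is 55 − 43 + 3 = 15.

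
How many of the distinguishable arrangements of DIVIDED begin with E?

60

Fix E in the first position and arrange the remaining 6 letters.
Those 6 letters have D appearing 3 times and I appearing twice, giving (6)!/(3!·2!) = 60.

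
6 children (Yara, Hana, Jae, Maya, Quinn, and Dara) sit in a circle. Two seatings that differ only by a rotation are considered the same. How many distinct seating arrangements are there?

120

Seat Yara anywhere (absorbing the rotational symmetry), then permute the other 5: (5)! = 120.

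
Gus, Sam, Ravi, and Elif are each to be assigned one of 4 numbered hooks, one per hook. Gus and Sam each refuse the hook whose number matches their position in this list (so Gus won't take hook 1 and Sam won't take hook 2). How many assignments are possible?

14

Let Aᵢ (for i ∈ {1, 2}) be the placements that put person i in their forbidden hook. Any j of these fix j positions, leaving (4−j)! ways to fill the rest, and there are C(2,j) ways to pick which j.
By inclusion–exclusion, the number of valid placements is Σ_{j=0}^{2} (−1)^j C(2,j)·(4−j)!.
Computing: 24 − 12 + 2 = 14.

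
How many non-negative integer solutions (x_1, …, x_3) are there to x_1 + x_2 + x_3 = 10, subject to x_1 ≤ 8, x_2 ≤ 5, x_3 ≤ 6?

By stars and bars, unrestricted non-negative solutions to x_1+…+x_3 = 10 number C(10+2,2) = 66.
Subtract solutions that violate a single cap (substitute x_i' = x_i − (cap_i+1)): x_1 ≥ 9 gives C(3,2) = 3; x_2 ≥ 6 gives C(6,2) = 15; x_3 ≥ 7 gives C(5,2) = 10. Together 28.
No two caps can be exceeded simultaneously, so the pair terms are all 0.
By inclusion–exclusion the count is 66 − 28 + 0 = 38.

38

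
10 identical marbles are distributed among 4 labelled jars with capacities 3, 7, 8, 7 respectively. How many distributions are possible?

By stars and bars, unrestricted non-negative solutions to x_1+…+x_4 = 10 number C(10+3,3) = 286.
Subtract solutions that violate a single cap (substitute x_i' = x_i − (cap_i+1)): x_1 ≥ 4 gives C(9,3) = 84; x_2 ≥ 8 gives C(5,3) = 10; x_3 ≥ 9 gives C(4,3) = 4; x_4 ≥ 8 gives C(5,3) = 10. Together 108.
No two caps can be exceeded simultaneously, so the pair terms are all 0.
By inclusion–exclusion the count is 286 − 108 + 0 = 178.

178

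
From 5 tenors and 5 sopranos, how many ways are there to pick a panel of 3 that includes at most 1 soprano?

60

Split by how many sopranos are chosen (0 through 1).
Sum: C(5,0)·C(5,3) + C(5,1)·C(5,2) = 10 + 50 = 60.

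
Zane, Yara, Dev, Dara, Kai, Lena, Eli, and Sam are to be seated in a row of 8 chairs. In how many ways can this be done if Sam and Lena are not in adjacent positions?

Of the 8! = 40320 arrangements, those with Sam and Lena adjacent number 2 × 7! = 10080 (treat the pair as a block with 2 internal orders).
Complementary counting: 40320 − 10080 = 30240.

30240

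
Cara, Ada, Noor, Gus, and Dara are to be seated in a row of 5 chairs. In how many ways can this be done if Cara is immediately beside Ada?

48

Treat {Cara, Ada} as a single unit. There are 4 units to order, and the pair itself can be ordered 2 ways.
So the count is 2·(4)! = 48.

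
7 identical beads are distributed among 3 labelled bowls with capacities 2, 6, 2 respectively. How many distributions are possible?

8

By stars and bars, unrestricted non-negative solutions to x_1+…+x_3 = 7 number C(7+2,2) = 36.
Subtract solutions that violate a single cap (substitute x_i' = x_i − (cap_i+1)): x_1 ≥ 3 gives C(6,2) = 15; x_2 ≥ 7 gives C(2,2) = 1; x_3 ≥ 3 gives C(6,2) = 15. Together 31.
Add back pairs where two caps are both exceeded: 0 + 3 + 0 = 3.
By inclusion–exclusion the count is 36 − 31 + 3 = 8.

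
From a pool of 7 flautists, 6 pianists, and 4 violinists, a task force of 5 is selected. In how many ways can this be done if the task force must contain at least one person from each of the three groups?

4214

With no constraint there are C(17,5) = 6188 possible selections.
Subtract selections that omit an entire group: no flautists → C(10,5) = 252; no pianists → C(11,5) = 462; no violinists → C(13,5) = 1287.
Add back selections omitting two groups (i.e. drawn from a single group): C(7,5) + C(6,5) + C(4,5) = 27.
By inclusion–exclusion: 6188 − 2001 + 27 = 4214.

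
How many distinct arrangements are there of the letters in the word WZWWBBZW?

Letter multiplicities in WZWWBBZW: B×2, W×4, Z×2.
The number of distinct arrangements is 8!/(4!·2!·2!) = 40320/96 = 420.

420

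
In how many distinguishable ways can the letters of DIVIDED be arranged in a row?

DIVIDED has 7 letters with D appearing 3 times and I appearing twice.
The number of distinct arrangements is 7!/(3!·2!) = 5040/12 = 420.

420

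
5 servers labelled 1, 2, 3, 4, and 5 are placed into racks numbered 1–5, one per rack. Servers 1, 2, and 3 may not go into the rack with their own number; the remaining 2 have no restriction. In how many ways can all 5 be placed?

64

Let Aᵢ (for i ∈ {1, 2, 3}) be the placements that put server i in its forbidden rack. Any j of these fix j positions, leaving (5−j)! ways to fill the rest, and there are C(3,j) ways to pick which j.
By inclusion–exclusion, the number of valid placements is Σ_{j=0}^{3} (−1)^j C(3,j)·(5−j)!.
Computing: 120 − 72 + 18 − 2 = 64.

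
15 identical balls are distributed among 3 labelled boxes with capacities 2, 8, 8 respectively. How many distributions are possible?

By stars and bars, unrestricted non-negative solutions to x_1+…+x_3 = 15 number C(15+2,2) = 136.
Subtract solutions that violate a single cap (substitute x_i' = x_i − (cap_i+1)): x_1 ≥ 3 gives C(14,2) = 91; x_2 ≥ 9 gives C(8,2) = 28; x_3 ≥ 9 gives C(8,2) = 28. Together 147.
Add back pairs where two caps are both exceeded: 10 + 10 + 0 = 20.
By inclusion–exclusion the count is 136 − 147 + 20 = 9.

9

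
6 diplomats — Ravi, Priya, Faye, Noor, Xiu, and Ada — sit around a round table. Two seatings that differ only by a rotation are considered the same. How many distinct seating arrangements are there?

Seat Ravi anywhere (absorbing the rotational symmetry), then permute the other 5: (5)! = 120.

120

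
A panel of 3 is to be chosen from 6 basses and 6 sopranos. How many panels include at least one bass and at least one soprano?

Total 3-person selections from all 12: C(12,3) = 220.
Subtract selections that omit an entire group: no basses → C(6,3) = 20; no sopranos → C(6,3) = 20.
Both groups omitted at once is impossible, so 220 − 40 = 180.

180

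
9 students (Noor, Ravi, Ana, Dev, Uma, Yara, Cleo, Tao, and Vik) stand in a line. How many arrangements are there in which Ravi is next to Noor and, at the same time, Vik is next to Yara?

20160

Treat {Ravi,Noor} as one block (2 orders) and {Vik,Yara} as another (2 orders).
That leaves 7 units to arrange: 2 × 2 × 7! = 4 × 5040 = 20160.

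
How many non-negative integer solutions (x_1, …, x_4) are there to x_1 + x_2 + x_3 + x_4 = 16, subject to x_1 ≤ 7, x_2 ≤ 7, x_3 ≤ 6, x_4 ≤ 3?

99

By stars and bars, unrestricted non-negative solutions to x_1+…+x_4 = 16 number C(16+3,3) = 969.
Subtract solutions that violate a single cap (substitute x_i' = x_i − (cap_i+1)): x_1 ≥ 8 gives C(11,3) = 165; x_2 ≥ 8 gives C(11,3) = 165; x_3 ≥ 7 gives C(12,3) = 220; x_4 ≥ 4 gives C(15,3) = 455. Together 1005.
Add back pairs where two caps are both exceeded: 1 + 4 + 35 + 4 + 35 + 56 = 135.
By inclusion–exclusion the count is 969 − 1005 + 135 = 99.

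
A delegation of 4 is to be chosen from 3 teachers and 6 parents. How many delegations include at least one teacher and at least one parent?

111

Total 4-person selections from all 9: C(9,4) = 126.
Subtract selections that omit an entire group: no teachers → C(6,4) = 15; no parents → C(3,4) = 0.
Both groups omitted at once is impossible, so 126 − 15 = 111.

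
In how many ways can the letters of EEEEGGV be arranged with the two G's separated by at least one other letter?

There are 7!/(4!·2!) = 105 arrangements of EEEEGGV in total.
If the two G's are adjacent, glue them into one block, leaving 6 items to arrange: (6)!/(4!) = 30 ways.
Subtracting, 105 − 30 = 75 arrangements keep the G's apart.

75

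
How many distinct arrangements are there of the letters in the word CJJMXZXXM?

15120

The 9 letters of CJJMXZXXM have repeats: J appearing twice, M appearing twice, and X appearing 3 times.
So there are 9! / (3!·2!·2!) = 15120 distinguishable arrangements.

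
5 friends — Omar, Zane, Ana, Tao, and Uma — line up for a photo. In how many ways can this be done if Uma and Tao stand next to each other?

Treat {Uma, Tao} as a single unit. There are 4 units to order, and the pair itself can be ordered 2 ways.
That gives 2 × 4! = 2 × 24 = 48.

48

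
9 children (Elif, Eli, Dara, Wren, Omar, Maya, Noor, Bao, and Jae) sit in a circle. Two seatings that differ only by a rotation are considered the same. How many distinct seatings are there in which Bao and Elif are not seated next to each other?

Without the restriction there are (8)! = 40320 seatings.
Those with Bao next to Elif: fuse the pair into one unit and seat 8 units around a circle — 2·(7)! = 10080.
Subtracting, 40320 − 10080 = 30240.

30240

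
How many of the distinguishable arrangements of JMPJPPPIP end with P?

840

Fix P in the last position and arrange the remaining 8 letters.
Those 8 letters have J appearing twice and P appearing 4 times, giving (8)!/(4!·2!) = 840.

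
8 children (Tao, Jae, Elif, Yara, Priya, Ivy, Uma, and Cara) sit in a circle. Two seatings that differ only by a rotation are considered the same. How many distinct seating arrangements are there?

5040

Seat Tao anywhere (absorbing the rotational symmetry), then permute the other 7: (7)! = 5040.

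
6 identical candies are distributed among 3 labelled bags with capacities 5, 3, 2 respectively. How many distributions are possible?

By stars and bars, unrestricted non-negative solutions to x_1+…+x_3 = 6 number C(6+2,2) = 28.
Subtract solutions that violate a single cap (substitute x_i' = x_i − (cap_i+1)): x_1 ≥ 6 gives C(2,2) = 1; x_2 ≥ 4 gives C(4,2) = 6; x_3 ≥ 3 gives C(5,2) = 10. Together 17.
No two caps can be exceeded simultaneously, so the pair terms are all 0.
By inclusion–exclusion the count is 28 − 17 + 0 = 11.

11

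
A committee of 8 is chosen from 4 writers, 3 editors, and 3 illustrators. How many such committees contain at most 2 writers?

6

Split by how many writers are chosen (0 through 2).
Sum: C(4,0)·C(6,8) + C(4,1)·C(6,7) + C(4,2)·C(6,6) = 0 + 0 + 6 = 6.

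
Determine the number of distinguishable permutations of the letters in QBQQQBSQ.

Letter multiplicities in QBQQQBSQ: B×2, Q×5, S×1.
Dividing 8! = 40320 by 5!·2! = 240 for the repeated letters gives 168.

168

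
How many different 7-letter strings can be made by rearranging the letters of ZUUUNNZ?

The 7 letters of ZUUUNNZ have repeats: N appearing twice, U appearing 3 times, and Z appearing twice.
The number of distinct arrangements is 7!/(3!·2!·2!) = 5040/24 = 210.

210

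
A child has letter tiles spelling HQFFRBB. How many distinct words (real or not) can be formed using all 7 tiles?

1260

The 7 letters of HQFFRBB have repeats: B appearing twice and F appearing twice.
The number of distinct arrangements is 7!/(2!·2!) = 5040/4 = 1260.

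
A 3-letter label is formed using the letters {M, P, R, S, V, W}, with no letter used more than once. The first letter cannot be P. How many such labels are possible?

100

The first letter has 6−1 = 5 choices (anything except P).
The remaining 2 letters are filled from the other 5 symbols without repetition: 5 × 4 = 20.
Total: 5 × 20 = 100.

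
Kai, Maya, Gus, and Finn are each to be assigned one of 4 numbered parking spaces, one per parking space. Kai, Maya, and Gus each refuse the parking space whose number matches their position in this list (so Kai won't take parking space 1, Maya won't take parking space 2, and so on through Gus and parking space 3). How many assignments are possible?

11

Let Aᵢ (for i ∈ {1, 2, 3}) be the placements that put person i in their forbidden parking space. Any j of these fix j positions, leaving (4−j)! ways to fill the rest, and there are C(3,j) ways to pick which j.
By inclusion–exclusion, the number of valid placements is Σ_{j=0}^{3} (−1)^j C(3,j)·(4−j)!.
Computing: 24 − 18 + 6 − 1 = 11.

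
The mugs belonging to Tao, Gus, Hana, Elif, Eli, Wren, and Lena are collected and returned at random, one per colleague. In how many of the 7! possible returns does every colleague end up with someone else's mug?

This is the derangement count D_7: permutations of 7 items with no fixed point.
By inclusion–exclusion this is Σ_{j=0}^{7} (−1)^j C(7,j)·(7−j)!.
Computing: 5040 − 5040 + 2520 − 840 + 210 − 42 + 7 − 1 = 1854.

1854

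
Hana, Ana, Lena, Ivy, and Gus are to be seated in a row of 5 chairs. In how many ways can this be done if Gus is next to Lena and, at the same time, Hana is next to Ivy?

24

Treat {Gus,Lena} as one block (2 orders) and {Hana,Ivy} as another (2 orders).
That leaves 3 units to arrange: 2 × 2 × 3! = 4 × 6 = 24.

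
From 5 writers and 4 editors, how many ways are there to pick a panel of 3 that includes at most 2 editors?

80

Split by how many editors are chosen (0 through 2).
Sum: C(4,0)·C(5,3) + C(4,1)·C(5,2) + C(4,2)·C(5,1) = 10 + 40 + 30 = 80.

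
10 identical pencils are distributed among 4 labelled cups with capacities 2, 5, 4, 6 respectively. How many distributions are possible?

By stars and bars, unrestricted non-negative solutions to x_1+…+x_4 = 10 number C(10+3,3) = 286.
Subtract solutions that violate a single cap (substitute x_i' = x_i − (cap_i+1)): x_1 ≥ 3 gives C(10,3) = 120; x_2 ≥ 6 gives C(7,3) = 35; x_3 ≥ 5 gives C(8,3) = 56; x_4 ≥ 7 gives C(6,3) = 20. Together 231.
Add back pairs where two caps are both exceeded: 4 + 10 + 1 + 0 + 0 + 0 = 15.
By inclusion–exclusion the count is 286 − 231 + 15 = 70.

70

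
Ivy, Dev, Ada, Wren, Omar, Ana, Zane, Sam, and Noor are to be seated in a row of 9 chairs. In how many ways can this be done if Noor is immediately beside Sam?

80640

Treat {Noor, Sam} as a single unit. There are 8 units to order, and the pair itself can be ordered 2 ways.
That gives 2 × 8! = 2 × 40320 = 80640.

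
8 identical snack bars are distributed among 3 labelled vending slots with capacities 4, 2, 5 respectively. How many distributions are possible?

Ignoring the caps, the number of non-negative solutions to x_1+…+x_3 = 8 is C(10,2) = 45.
Subtract solutions that violate a single cap (substitute x_i' = x_i − (cap_i+1)): x_1 ≥ 5 gives C(5,2) = 10; x_2 ≥ 3 gives C(7,2) = 21; x_3 ≥ 6 gives C(4,2) = 6. Together 37.
Add back pairs where two caps are both exceeded: 1 + 0 + 0 = 1.
By inclusion–exclusion the count is 45 − 37 + 1 = 9.

9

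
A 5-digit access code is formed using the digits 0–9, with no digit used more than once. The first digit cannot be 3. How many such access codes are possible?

The first digit has 10−1 = 9 choices (anything except 3).
The remaining 4 digits are filled from the other 9 symbols without repetition: 9 × 8 × 7 × 6 = 3024.
Total: 9 × 3024 = 27216.

27216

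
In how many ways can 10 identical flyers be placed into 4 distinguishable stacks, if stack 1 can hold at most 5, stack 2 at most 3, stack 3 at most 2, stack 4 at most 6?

53

By stars and bars, unrestricted non-negative solutions to x_1+…+x_4 = 10 number C(10+3,3) = 286.
Subtract solutions that violate a single cap (substitute x_i' = x_i − (cap_i+1)): x_1 ≥ 6 gives C(7,3) = 35; x_2 ≥ 4 gives C(9,3) = 84; x_3 ≥ 3 gives C(10,3) = 120; x_4 ≥ 7 gives C(6,3) = 20. Together 259.
Add back pairs where two caps are both exceeded: 1 + 4 + 0 + 20 + 0 + 1 = 26.
By inclusion–exclusion the count is 286 − 259 + 26 = 53.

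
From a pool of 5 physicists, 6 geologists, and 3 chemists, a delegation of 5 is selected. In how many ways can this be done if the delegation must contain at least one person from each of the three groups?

1365

With no constraint there are C(14,5) = 2002 possible selections.
Subtract selections that omit an entire group: no physicists → C(9,5) = 126; no geologists → C(8,5) = 56; no chemists → C(11,5) = 462.
Add back selections omitting two groups (i.e. drawn from a single group): C(5,5) + C(6,5) + C(3,5) = 7.
By inclusion–exclusion: 2002 − 644 + 7 = 1365.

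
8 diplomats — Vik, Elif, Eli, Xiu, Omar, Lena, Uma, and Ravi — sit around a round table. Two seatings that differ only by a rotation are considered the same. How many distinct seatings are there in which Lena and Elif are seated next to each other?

1440

Glue Lena and Elif into a block (2 internal orders). Seating 7 units around a circle gives (6)! arrangements.
So 2 × (6)! = 2 × 720 = 1440.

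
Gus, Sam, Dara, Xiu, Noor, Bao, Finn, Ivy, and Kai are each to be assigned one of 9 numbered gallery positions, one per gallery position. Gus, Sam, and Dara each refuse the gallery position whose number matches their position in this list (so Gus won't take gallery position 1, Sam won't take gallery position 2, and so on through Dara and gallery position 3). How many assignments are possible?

256320

Let Aᵢ (for i ∈ {1, 2, 3}) be the placements that put person i in their forbidden gallery position. Any j of these fix j positions, leaving (9−j)! ways to fill the rest, and there are C(3,j) ways to pick which j.
By inclusion–exclusion, the number of valid placements is Σ_{j=0}^{3} (−1)^j C(3,j)·(9−j)!.
Computing: 362880 − 120960 + 15120 − 720 = 256320.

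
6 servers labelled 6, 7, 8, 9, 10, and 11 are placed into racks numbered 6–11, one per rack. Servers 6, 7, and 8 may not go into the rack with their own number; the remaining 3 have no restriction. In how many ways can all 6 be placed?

Let Aᵢ (for i ∈ {6, 7, 8}) be the placements that put server i in its forbidden rack. Any j of these fix j positions, leaving (6−j)! ways to fill the rest, and there are C(3,j) ways to pick which j.
By inclusion–exclusion, the number of valid placements is Σ_{j=0}^{3} (−1)^j C(3,j)·(6−j)!.
Computing: 720 − 360 + 72 − 6 = 426.

426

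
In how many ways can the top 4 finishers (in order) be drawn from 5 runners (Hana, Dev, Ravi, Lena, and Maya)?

There are 5 choices for 1st place, 4 for 2nd, and so on down to 2 for position 4.
That gives 5 × 4 × 3 × 2 = 120.

120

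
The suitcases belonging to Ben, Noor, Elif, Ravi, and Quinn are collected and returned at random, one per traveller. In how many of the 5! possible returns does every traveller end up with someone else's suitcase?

Let Aᵢ be the assignments in which traveller i gets their own suitcase. We want the size of the complement of A₁∪…∪A_5.
By inclusion–exclusion this is Σ_{j=0}^{5} (−1)^j C(5,j)·(5−j)!.
Computing: 120 − 120 + 60 − 20 + 5 − 1 = 44.

44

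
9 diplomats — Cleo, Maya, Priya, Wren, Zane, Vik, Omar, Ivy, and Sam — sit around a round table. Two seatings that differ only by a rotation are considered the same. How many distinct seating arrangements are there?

Fix one person's seat to break rotational symmetry; the remaining 8 people can be arranged in (8)! = 40320 ways.

40320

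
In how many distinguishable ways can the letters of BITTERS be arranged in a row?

2520

BITTERS has 7 letters with T appearing twice.
So there are 7! / (2!) = 2520 distinguishable arrangements.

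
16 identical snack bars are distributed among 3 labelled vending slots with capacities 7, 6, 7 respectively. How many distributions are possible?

By stars and bars, unrestricted non-negative solutions to x_1+…+x_3 = 16 number C(16+2,2) = 153.
Subtract solutions that violate a single cap (substitute x_i' = x_i − (cap_i+1)): x_1 ≥ 8 gives C(10,2) = 45; x_2 ≥ 7 gives C(11,2) = 55; x_3 ≥ 8 gives C(10,2) = 45. Together 145.
Add back pairs where two caps are both exceeded: 3 + 1 + 3 = 7.
By inclusion–exclusion the count is 153 − 145 + 7 = 15.

15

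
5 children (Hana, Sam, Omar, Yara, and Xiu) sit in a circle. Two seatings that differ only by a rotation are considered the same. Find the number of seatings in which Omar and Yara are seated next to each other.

Treat {Omar, Yara} as one unit (2 internal orders) and seat the resulting 4 units around the table: (3)! circular arrangements.
So 2 × (3)! = 2 × 6 = 12.

12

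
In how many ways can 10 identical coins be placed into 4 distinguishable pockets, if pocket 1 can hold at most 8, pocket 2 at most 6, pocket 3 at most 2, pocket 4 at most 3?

Ignoring the caps, the number of non-negative solutions to x_1+…+x_4 = 10 is C(13,3) = 286.
Subtract solutions that violate a single cap (substitute x_i' = x_i − (cap_i+1)): x_1 ≥ 9 gives C(4,3) = 4; x_2 ≥ 7 gives C(6,3) = 20; x_3 ≥ 3 gives C(10,3) = 120; x_4 ≥ 4 gives C(9,3) = 84. Together 228.
Add back pairs where two caps are both exceeded: 0 + 0 + 0 + 1 + 0 + 20 = 21.
By inclusion–exclusion the count is 286 − 228 + 21 = 79.

79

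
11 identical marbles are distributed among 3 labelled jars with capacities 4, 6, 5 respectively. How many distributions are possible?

By stars and bars, unrestricted non-negative solutions to x_1+…+x_3 = 11 number C(11+2,2) = 78.
Subtract solutions that violate a single cap (substitute x_i' = x_i − (cap_i+1)): x_1 ≥ 5 gives C(8,2) = 28; x_2 ≥ 7 gives C(6,2) = 15; x_3 ≥ 6 gives C(7,2) = 21. Together 64.
Add back pairs where two caps are both exceeded: 0 + 1 + 0 = 1.
By inclusion–exclusion the count is 78 − 64 + 1 = 15.

15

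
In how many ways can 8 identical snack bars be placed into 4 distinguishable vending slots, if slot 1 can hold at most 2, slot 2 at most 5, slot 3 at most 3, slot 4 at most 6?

By stars and bars, unrestricted non-negative solutions to x_1+…+x_4 = 8 number C(8+3,3) = 165.
Subtract solutions that violate a single cap (substitute x_i' = x_i − (cap_i+1)): x_1 ≥ 3 gives C(8,3) = 56; x_2 ≥ 6 gives C(5,3) = 10; x_3 ≥ 4 gives C(7,3) = 35; x_4 ≥ 7 gives C(4,3) = 4. Together 105.
Add back pairs where two caps are both exceeded: 0 + 4 + 0 + 0 + 0 + 0 = 4.
By inclusion–exclusion the count is 165 − 105 + 4 = 64.

64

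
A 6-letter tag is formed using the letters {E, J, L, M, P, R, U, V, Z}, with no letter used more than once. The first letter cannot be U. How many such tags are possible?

The first letter has 9−1 = 8 choices (anything except U).
The remaining 5 letters are filled from the other 8 symbols without repetition: 8 × 7 × 6 × 5 × 4 = 6720.
Total: 8 × 6720 = 53760.

53760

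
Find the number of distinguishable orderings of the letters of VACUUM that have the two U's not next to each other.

There are 6!/(2!) = 360 arrangements of VACUUM in total.
If the two U's are adjacent, glue them into one block, leaving 5 items to arrange: (5)! = 120 ways.
Hence 360 − 120 = 240.

240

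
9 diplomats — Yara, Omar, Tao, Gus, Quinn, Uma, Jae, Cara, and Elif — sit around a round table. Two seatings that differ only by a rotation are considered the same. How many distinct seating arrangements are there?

Fix one person's seat to break rotational symmetry; the remaining 8 people can be arranged in (8)! = 40320 ways.

40320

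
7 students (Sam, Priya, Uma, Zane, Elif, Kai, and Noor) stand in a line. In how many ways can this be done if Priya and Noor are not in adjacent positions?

There are 7! = 5040 arrangements in all. If Priya and Noor are adjacent, merging them into one block gives 2·(6)! = 1440 arrangements.
Complementary counting: 5040 − 1440 = 3600.

3600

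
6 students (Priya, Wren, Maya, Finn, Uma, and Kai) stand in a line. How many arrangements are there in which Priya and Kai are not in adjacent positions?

480

There are 6! = 720 arrangements in all. If Priya and Kai are adjacent, merging them into one block gives 2·(5)! = 240 arrangements.
Complementary counting: 720 − 240 = 480.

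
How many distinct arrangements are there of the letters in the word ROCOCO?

The 6 letters of ROCOCO have repeats: C appearing twice and O appearing 3 times.
The number of distinct arrangements is 6!/(3!·2!) = 720/12 = 60.

60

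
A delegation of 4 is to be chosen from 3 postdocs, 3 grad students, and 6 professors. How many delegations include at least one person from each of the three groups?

Unrestricted: C(12,4) = 495 ways to pick any 4 of the 12.
Selections missing a whole group: no postdocs → C(9,4) = 126; no grad students → C(9,4) = 126; no professors → C(6,4) = 15.
Add back selections omitting two groups (i.e. drawn from a single group): C(3,4) + C(3,4) + C(6,4) = 15.
By inclusion–exclusion: 495 − 267 + 15 = 243.

243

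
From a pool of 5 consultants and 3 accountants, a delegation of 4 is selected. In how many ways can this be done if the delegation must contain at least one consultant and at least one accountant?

65

Unrestricted: C(8,4) = 70 ways to pick any 4 of the 8.
Subtract selections that omit an entire group: no consultants → C(3,4) = 0; no accountants → C(5,4) = 5.
Both groups omitted at once is impossible, so 70 − 5 = 65.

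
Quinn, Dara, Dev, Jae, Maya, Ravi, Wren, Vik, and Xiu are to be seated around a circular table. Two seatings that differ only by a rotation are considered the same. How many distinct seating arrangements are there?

40320

Around a circle, 9 distinct people have 9!/9 = (8)! = 40320 rotationally distinct seatings.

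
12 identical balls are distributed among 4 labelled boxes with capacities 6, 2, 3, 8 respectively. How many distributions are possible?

Without the upper bounds there are C(15,3) = 455 ways to split 12 among 4 boxes.
Subtract solutions that violate a single cap (substitute x_i' = x_i − (cap_i+1)): x_1 ≥ 7 gives C(8,3) = 56; x_2 ≥ 3 gives C(12,3) = 220; x_3 ≥ 4 gives C(11,3) = 165; x_4 ≥ 9 gives C(6,3) = 20. Together 461.
Add back pairs where two caps are both exceeded: 10 + 4 + 0 + 56 + 1 + 0 = 71.
By inclusion–exclusion the count is 455 − 461 + 71 = 65.

65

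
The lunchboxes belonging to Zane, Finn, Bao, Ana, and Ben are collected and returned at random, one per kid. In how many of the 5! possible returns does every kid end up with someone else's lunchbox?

This is the derangement count D_5: permutations of 5 items with no fixed point.
By inclusion–exclusion this is Σ_{j=0}^{5} (−1)^j C(5,j)·(5−j)!.
Computing: 120 − 120 + 60 − 20 + 5 − 1 = 44.

44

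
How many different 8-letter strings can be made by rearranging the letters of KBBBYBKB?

168

Letter multiplicities in KBBBYBKB: B×5, K×2, Y×1.
So there are 8! / (5!·2!) = 168 distinguishable arrangements.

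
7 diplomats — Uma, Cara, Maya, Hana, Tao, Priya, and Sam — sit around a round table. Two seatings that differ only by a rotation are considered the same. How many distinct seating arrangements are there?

Seat Uma anywhere (absorbing the rotational symmetry), then permute the other 6: (6)! = 720.

720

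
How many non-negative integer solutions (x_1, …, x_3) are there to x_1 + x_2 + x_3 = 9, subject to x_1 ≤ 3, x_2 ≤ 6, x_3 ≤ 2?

By stars and bars, unrestricted non-negative solutions to x_1+…+x_3 = 9 number C(9+2,2) = 55.
Subtract solutions that violate a single cap (substitute x_i' = x_i − (cap_i+1)): x_1 ≥ 4 gives C(7,2) = 21; x_2 ≥ 7 gives C(4,2) = 6; x_3 ≥ 3 gives C(8,2) = 28. Together 55.
Add back pairs where two caps are both exceeded: 0 + 6 + 0 = 6.
By inclusion–exclusion the count is 55 − 55 + 6 = 6.

6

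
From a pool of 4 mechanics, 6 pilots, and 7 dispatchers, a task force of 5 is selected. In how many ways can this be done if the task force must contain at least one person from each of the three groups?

4214

Unrestricted: C(17,5) = 6188 ways to pick any 5 of the 17.
Subtract selections that omit an entire group: no mechanics → C(13,5) = 1287; no pilots → C(11,5) = 462; no dispatchers → C(10,5) = 252.
Add back selections omitting two groups (i.e. drawn from a single group): C(4,5) + C(6,5) + C(7,5) = 27.
By inclusion–exclusion: 6188 − 2001 + 27 = 4214.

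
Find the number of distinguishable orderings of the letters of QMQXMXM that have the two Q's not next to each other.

150

Total arrangements of QMQXMXM: 7!/(3!·2!·2!) = 210.
If the two Q's are adjacent, glue them into one block, leaving 6 items to arrange: (6)!/(3!·2!) = 60 ways.
Hence 210 − 60 = 150.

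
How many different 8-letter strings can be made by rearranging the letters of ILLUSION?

10080

Letter multiplicities in ILLUSION: I×2, L×2, N×1, O×1, S×1, U×1.
The number of distinct arrangements is 8!/(2!·2!) = 40320/4 = 10080.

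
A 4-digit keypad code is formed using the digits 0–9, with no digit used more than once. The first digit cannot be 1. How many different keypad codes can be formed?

4536

The first digit has 10−1 = 9 choices (anything except 1).
The remaining 3 digits are filled from the other 9 symbols without repetition: 9 × 8 × 7 = 504.
Total: 9 × 504 = 4536.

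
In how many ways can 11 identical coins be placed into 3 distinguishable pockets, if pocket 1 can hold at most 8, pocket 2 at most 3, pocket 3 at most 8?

30

Ignoring the caps, the number of non-negative solutions to x_1+…+x_3 = 11 is C(13,2) = 78.
Subtract solutions that violate a single cap (substitute x_i' = x_i − (cap_i+1)): x_1 ≥ 9 gives C(4,2) = 6; x_2 ≥ 4 gives C(9,2) = 36; x_3 ≥ 9 gives C(4,2) = 6. Together 48.
No two caps can be exceeded simultaneously, so the pair terms are all 0.
By inclusion–exclusion the count is 78 − 48 + 0 = 30.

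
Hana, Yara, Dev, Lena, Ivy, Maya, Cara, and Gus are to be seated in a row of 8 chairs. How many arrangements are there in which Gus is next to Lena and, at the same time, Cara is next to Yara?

2880

Treat {Gus,Lena} as one block (2 orders) and {Cara,Yara} as another (2 orders).
That leaves 6 units to arrange: 2 × 2 × 6! = 4 × 720 = 2880.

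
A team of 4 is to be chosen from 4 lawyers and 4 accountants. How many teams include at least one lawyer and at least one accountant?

68

Total 4-person selections from all 8: C(8,4) = 70.
Subtract selections that omit an entire group: no lawyers → C(4,4) = 1; no accountants → C(4,4) = 1.
Both groups omitted at once is impossible, so 70 − 2 = 68.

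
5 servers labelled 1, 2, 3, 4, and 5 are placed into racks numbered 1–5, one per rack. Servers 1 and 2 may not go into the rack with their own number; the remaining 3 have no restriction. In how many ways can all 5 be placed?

Let Aᵢ (for i ∈ {1, 2}) be the placements that put server i in its forbidden rack. Any j of these fix j positions, leaving (5−j)! ways to fill the rest, and there are C(2,j) ways to pick which j.
By inclusion–exclusion, the number of valid placements is Σ_{j=0}^{2} (−1)^j C(2,j)·(5−j)!.
Computing: 120 − 48 + 6 = 78.

78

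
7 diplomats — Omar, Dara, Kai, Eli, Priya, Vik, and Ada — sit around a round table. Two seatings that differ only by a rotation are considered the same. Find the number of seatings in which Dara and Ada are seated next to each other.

240

Glue Dara and Ada into a block (2 internal orders). Seating 6 units around a circle gives (5)! arrangements.
So 2 × (5)! = 2 × 120 = 240.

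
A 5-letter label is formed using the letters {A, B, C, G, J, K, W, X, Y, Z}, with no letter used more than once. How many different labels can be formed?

This is a permutation of 5 out of 10: P(10,5) = 10!/5!.
10 × 9 × 8 × 7 × 6 = 30240.

30240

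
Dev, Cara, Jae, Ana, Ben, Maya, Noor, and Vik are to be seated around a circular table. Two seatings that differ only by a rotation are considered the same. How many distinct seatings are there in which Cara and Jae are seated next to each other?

1440

Treat {Cara, Jae} as one unit (2 internal orders) and seat the resulting 7 units around the table: (6)! circular arrangements.
So 2 × (6)! = 2 × 720 = 1440.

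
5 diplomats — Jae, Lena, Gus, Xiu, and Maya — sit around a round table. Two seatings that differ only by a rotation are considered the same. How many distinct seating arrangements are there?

Seat Jae anywhere (absorbing the rotational symmetry), then permute the other 4: (4)! = 24.

24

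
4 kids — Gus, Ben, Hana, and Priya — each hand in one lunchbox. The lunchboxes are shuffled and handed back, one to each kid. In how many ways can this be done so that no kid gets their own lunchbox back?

9

This is the derangement count D_4: permutations of 4 items with no fixed point.
By inclusion–exclusion this is Σ_{j=0}^{4} (−1)^j C(4,j)·(4−j)!.
Computing: 24 − 24 + 12 − 4 + 1 = 9.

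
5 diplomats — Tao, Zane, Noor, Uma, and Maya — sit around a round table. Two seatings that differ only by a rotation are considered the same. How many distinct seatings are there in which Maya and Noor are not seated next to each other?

12

Without the restriction there are (4)! = 24 seatings.
Those with Maya next to Noor: fuse the pair into one unit and seat 4 units around a circle — 2·(3)! = 12.
Subtracting, 24 − 12 = 12.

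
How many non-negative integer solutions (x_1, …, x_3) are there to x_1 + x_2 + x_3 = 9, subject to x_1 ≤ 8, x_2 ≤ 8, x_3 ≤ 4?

Ignoring the caps, the number of non-negative solutions to x_1+…+x_3 = 9 is C(11,2) = 55.
Subtract solutions that violate a single cap (substitute x_i' = x_i − (cap_i+1)): x_1 ≥ 9 gives C(2,2) = 1; x_2 ≥ 9 gives C(2,2) = 1; x_3 ≥ 5 gives C(6,2) = 15. Together 17.
No two caps can be exceeded simultaneously, so the pair terms are all 0.
By inclusion–exclusion the count is 55 − 17 + 0 = 38.

38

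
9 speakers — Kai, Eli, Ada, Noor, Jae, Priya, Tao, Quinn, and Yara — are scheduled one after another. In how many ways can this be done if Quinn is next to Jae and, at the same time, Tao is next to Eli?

Treat {Quinn,Jae} as one block (2 orders) and {Tao,Eli} as another (2 orders).
That leaves 7 units to arrange: 2 × 2 × 7! = 4 × 5040 = 20160.

20160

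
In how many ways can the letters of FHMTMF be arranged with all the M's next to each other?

60

Treat the 2 copies of M as a single block. The multiset to arrange is then {MM, F, F, H, T}, 5 items in all.
That gives (5)!/(2!) = 60 arrangements.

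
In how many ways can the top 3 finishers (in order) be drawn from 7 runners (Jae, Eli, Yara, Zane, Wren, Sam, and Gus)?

There are 7 choices for 1st place, 6 for 2nd, and 5 for 3rd.
That gives 7 × 6 × 5 = 210.

210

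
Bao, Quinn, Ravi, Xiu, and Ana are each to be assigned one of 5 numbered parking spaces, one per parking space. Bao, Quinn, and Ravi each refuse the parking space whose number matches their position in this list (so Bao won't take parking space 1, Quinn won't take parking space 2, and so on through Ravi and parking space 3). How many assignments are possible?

Let Aᵢ (for i ∈ {1, 2, 3}) be the placements that put person i in their forbidden parking space. Any j of these fix j positions, leaving (5−j)! ways to fill the rest, and there are C(3,j) ways to pick which j.
By inclusion–exclusion, the number of valid placements is Σ_{j=0}^{3} (−1)^j C(3,j)·(5−j)!.
Computing: 120 − 72 + 18 − 2 = 64.

64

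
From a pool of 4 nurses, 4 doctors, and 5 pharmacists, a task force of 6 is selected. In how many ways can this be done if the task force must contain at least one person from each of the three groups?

Total 6-person selections from all 13: C(13,6) = 1716.
Selections missing a whole group: no nurses → C(9,6) = 84; no doctors → C(9,6) = 84; no pharmacists → C(8,6) = 28.
Add back selections omitting two groups (i.e. drawn from a single group): C(4,6) + C(4,6) + C(5,6) = 0.
By inclusion–exclusion: 1716 − 196 + 0 = 1520.

1520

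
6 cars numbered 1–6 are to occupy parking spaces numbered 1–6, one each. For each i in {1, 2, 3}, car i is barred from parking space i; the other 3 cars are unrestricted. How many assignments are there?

Let Aᵢ (for i ∈ {1, 2, 3}) be the placements that put car i in its forbidden parking space. Any j of these fix j positions, leaving (6−j)! ways to fill the rest, and there are C(3,j) ways to pick which j.
By inclusion–exclusion, the number of valid placements is Σ_{j=0}^{3} (−1)^j C(3,j)·(6−j)!.
Computing: 720 − 360 + 72 − 6 = 426.

426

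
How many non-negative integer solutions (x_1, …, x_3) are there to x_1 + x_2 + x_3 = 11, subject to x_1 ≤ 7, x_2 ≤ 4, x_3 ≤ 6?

Without the upper bounds there are C(13,2) = 78 ways to split 11 among 3 variables.
Subtract solutions that violate a single cap (substitute x_i' = x_i − (cap_i+1)): x_1 ≥ 8 gives C(5,2) = 10; x_2 ≥ 5 gives C(8,2) = 28; x_3 ≥ 7 gives C(6,2) = 15. Together 53.
No two caps can be exceeded simultaneously, so the pair terms are all 0.
By inclusion–exclusion the count is 78 − 53 + 0 = 25.

25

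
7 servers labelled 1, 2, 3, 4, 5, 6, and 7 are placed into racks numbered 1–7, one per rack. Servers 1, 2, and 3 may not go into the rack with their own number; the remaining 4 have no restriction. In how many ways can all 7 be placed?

Let Aᵢ (for i ∈ {1, 2, 3}) be the placements that put server i in its forbidden rack. Any j of these fix j positions, leaving (7−j)! ways to fill the rest, and there are C(3,j) ways to pick which j.
By inclusion–exclusion, the number of valid placements is Σ_{j=0}^{3} (−1)^j C(3,j)·(7−j)!.
Computing: 5040 − 2160 + 360 − 24 = 3216.

3216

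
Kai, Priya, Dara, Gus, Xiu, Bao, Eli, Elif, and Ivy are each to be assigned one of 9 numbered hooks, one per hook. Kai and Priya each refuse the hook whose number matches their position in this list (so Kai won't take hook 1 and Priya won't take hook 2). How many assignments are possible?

287280

Let Aᵢ (for i ∈ {1, 2}) be the placements that put person i in their forbidden hook. Any j of these fix j positions, leaving (9−j)! ways to fill the rest, and there are C(2,j) ways to pick which j.
By inclusion–exclusion, the number of valid placements is Σ_{j=0}^{2} (−1)^j C(2,j)·(9−j)!.
Computing: 362880 − 80640 + 5040 = 287280.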